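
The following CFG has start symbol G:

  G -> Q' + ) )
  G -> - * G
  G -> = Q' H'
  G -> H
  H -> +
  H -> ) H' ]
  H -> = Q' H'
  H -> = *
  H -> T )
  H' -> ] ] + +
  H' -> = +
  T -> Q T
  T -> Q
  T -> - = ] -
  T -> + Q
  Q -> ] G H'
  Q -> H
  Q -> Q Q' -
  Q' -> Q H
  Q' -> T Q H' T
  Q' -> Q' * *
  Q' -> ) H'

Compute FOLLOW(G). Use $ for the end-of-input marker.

G is the start symbol, so $ ∈ FOLLOW(G).
In G -> - * G: G is at the end, add FOLLOW(G) = { $, =, ] }.
In Q -> ] G H': add FIRST(H') = { =, ] }.
Union: FOLLOW(G) = { $, =, ] }.

{ $, =, ] }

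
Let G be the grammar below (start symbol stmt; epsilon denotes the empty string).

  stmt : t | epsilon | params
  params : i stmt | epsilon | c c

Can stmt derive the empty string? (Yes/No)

Yes

stmt has an epsilon-production, so stmt ⇒ epsilon.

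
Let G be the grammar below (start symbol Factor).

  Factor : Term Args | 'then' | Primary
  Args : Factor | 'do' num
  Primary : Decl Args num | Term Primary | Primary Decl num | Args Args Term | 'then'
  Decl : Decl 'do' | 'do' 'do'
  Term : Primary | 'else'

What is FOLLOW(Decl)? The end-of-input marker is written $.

In Primary : Decl Args num: add FIRST(Args num) = { 'do', 'else', 'then' }.
In Primary : Primary Decl num: add FIRST(num) = { num }.
In Decl : Decl 'do': add FIRST('do') = { 'do' }.
Union: FOLLOW(Decl) = { 'do', 'else', 'then', num }.

{ 'do', 'else', 'then', num }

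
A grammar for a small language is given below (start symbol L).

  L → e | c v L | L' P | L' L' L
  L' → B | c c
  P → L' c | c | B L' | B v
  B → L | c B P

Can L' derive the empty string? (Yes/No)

No nonterminal in this grammar is nullable.
No production of L' has an RHS whose symbols are all nullable, so L' is not nullable.

No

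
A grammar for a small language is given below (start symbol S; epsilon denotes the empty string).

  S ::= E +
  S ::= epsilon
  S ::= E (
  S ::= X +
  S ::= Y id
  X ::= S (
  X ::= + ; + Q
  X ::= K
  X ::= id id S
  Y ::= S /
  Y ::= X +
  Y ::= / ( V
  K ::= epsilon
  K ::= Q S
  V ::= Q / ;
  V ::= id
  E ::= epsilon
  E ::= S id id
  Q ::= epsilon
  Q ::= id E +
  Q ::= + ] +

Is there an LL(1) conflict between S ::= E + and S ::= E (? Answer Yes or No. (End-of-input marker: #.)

Yes

FIRST(E +) = { (, +, /, id } and FIRST(E () = { (, +, /, id }.
Both contain (, so the two alternatives are not disjoint — LL(1) conflict.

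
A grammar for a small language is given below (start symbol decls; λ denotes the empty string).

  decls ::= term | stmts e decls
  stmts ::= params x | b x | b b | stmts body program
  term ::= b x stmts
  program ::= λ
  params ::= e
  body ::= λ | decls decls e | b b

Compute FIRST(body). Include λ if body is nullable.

{ b, e, λ }

body ::= λ contributes λ.
From body ::= decls decls e: add FIRST(decls) = { b, e }.
body ::= b b contributes {b}.
Union: FIRST(body) = { b, e, λ }.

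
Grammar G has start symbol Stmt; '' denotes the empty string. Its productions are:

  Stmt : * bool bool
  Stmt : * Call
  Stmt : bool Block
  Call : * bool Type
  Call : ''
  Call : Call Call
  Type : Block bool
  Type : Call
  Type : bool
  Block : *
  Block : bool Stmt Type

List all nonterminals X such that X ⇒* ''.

{ Call, Type }

Directly nullable (have an ''-production): Call.
Type : Call with every symbol nullable, so Type is nullable.
No other nonterminal has a production whose RHS symbols are all nullable.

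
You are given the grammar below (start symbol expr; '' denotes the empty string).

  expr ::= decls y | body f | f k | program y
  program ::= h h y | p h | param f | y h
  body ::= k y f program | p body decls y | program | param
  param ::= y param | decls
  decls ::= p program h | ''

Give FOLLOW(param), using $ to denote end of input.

{ f, p, y }

In program ::= param f: add FIRST(f) = { f }.
In body ::= param: param is at the end, add FOLLOW(body) = { f, p, y }.
In param ::= y param: param is at the end, add FOLLOW(param) = { f, p, y }.
Union: FOLLOW(param) = { f, p, y }.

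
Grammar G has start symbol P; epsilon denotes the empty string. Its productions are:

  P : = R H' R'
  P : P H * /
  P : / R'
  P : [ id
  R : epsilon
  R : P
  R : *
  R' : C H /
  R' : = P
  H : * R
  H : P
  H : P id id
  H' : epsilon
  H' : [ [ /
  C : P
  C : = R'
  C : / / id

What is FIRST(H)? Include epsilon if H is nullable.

{ *, /, =, [ }

H : * R contributes {*}.
From H : P: add FIRST(P) = { /, =, [ }.
From H : P id id: add FIRST(P) = { /, =, [ }.
Union: FIRST(H) = { *, /, =, [ }.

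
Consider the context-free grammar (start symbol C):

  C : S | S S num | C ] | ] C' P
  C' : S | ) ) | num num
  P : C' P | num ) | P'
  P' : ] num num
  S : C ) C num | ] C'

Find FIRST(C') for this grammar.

From C' : S: add FIRST(S) = { ] }.
C' : ) ) contributes {)}.
C' : num num contributes {num}.
Union: FIRST(C') = { ), ], num }.

{ ), ], num }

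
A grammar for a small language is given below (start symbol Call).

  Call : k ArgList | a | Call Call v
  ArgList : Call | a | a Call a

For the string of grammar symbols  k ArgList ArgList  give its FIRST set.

{ k }

k is a terminal; add {k} and stop.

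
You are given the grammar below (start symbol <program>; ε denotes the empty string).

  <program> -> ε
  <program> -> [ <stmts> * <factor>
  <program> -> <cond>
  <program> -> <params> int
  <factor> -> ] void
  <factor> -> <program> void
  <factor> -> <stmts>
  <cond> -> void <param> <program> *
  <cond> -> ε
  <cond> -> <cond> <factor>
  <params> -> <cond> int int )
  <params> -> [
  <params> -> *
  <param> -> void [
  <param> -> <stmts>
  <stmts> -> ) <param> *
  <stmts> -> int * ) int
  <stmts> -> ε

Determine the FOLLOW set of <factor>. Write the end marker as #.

{ #, ), *, [, ], int, void }

In <program> -> [ <stmts> * <factor>: <factor> is at the end, add FOLLOW(<program>) = { #, *, void }.
In <cond> -> <cond> <factor>: <factor> is at the end, add FOLLOW(<cond>) = { #, ), *, [, ], int, void }.
Union: FOLLOW(<factor>) = { #, ), *, [, ], int, void }.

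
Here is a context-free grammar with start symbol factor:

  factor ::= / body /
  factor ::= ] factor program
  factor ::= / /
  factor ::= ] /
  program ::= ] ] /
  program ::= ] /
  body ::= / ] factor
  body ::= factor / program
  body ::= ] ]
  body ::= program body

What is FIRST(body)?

{ /, ] }

body ::= / ] factor contributes {/}.
From body ::= factor / program: add FIRST(factor) = { /, ] }.
body ::= ] ] contributes {]}.
From body ::= program body: add FIRST(program) = { ] }.
Union: FIRST(body) = { /, ] }.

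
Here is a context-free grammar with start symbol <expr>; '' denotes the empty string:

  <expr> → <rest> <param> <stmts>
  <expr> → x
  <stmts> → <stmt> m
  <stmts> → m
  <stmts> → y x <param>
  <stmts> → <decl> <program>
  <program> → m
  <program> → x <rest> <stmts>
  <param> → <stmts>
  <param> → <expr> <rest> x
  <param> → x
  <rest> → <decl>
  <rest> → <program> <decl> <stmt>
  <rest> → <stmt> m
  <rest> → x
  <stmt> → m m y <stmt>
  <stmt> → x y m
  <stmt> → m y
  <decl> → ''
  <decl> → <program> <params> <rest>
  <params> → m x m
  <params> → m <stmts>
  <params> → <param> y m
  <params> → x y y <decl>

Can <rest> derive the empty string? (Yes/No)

<rest> → <decl> and each of <decl> is nullable, so <rest> ⇒* ''.

Yes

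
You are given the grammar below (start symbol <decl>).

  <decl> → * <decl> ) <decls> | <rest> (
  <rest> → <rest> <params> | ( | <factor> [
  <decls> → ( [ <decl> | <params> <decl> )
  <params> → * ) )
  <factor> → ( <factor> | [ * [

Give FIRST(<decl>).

{ (, *, [ }

<decl> → * <decl> ) <decls> contributes {*}.
From <decl> → <rest> (: add FIRST(<rest>) = { (, [ }.
Union: FIRST(<decl>) = { (, *, [ }.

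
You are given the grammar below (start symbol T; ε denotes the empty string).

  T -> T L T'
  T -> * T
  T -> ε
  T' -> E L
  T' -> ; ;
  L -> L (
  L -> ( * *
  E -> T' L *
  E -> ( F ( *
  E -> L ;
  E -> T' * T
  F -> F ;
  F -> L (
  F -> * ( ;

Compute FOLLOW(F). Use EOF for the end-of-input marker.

{ (, ; }

In E -> ( F ( *: add FIRST(( *) = { ( }.
In F -> F ;: add FIRST(;) = { ; }.
Union: FOLLOW(F) = { (, ; }.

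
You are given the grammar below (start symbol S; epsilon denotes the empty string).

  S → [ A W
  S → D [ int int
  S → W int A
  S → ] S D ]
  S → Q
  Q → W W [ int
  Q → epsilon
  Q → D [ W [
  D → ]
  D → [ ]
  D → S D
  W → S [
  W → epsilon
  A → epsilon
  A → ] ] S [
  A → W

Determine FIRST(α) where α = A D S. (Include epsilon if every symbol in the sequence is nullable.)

Add FIRST(A)\{epsilon} = { [, ], int }; A is nullable, continue.
Add FIRST(D) = { [, ], int }; D is not nullable, stop.

{ [, ], int }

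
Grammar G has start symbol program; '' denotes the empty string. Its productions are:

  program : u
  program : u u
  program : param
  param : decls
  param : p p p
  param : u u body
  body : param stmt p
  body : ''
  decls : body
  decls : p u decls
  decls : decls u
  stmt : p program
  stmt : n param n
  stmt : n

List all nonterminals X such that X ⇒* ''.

{ body, decls, param, program }

Directly nullable (have an ''-production): body.
program : param with every symbol nullable, so program is nullable.
decls : body with every symbol nullable, so decls is nullable.
param : decls with every symbol nullable, so param is nullable.
No other nonterminal has a production whose RHS symbols are all nullable.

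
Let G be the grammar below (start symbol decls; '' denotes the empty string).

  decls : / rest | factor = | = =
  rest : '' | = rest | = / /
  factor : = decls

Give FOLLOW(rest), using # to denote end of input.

In decls : / rest: rest is at the end, add FOLLOW(decls) = { #, = }.
In rest : = rest: rest is at the end, add FOLLOW(rest) = { #, = }.
Union: FOLLOW(rest) = { #, = }.

{ #, = }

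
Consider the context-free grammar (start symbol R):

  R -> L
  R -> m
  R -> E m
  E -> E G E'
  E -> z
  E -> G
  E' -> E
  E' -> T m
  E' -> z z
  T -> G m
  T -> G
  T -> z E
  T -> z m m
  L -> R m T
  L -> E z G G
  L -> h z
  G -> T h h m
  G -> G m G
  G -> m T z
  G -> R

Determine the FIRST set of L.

{ h, m, z }

From L -> R m T: add FIRST(R) = { h, m, z }.
From L -> E z G G: add FIRST(E) = { h, m, z }.
L -> h z contributes {h}.
Union: FIRST(L) = { h, m, z }.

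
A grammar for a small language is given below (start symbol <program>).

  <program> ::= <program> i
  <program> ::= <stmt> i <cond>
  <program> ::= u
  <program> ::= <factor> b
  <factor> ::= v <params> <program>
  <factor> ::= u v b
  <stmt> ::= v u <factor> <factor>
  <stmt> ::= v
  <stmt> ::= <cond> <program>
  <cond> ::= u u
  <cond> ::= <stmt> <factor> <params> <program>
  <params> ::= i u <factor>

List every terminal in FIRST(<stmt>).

<stmt> ::= v u <factor> <factor> contributes {v}.
<stmt> ::= v contributes {v}.
From <stmt> ::= <cond> <program>: add FIRST(<cond>) = { u, v }.
Union: FIRST(<stmt>) = { u, v }.

{ u, v }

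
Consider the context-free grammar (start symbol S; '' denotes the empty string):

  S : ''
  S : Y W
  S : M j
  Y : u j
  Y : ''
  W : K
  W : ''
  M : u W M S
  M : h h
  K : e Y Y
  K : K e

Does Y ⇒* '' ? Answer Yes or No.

Yes

Y has an ''-production, so Y ⇒ ''.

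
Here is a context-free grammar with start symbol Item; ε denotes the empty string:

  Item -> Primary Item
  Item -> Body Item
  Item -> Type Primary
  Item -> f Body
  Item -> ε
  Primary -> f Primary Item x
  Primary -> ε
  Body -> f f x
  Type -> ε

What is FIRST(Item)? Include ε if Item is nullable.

From Item -> Primary Item: Primary, Item nullable, take FIRST(Primary) ∪ FIRST(Item) = { f }; also ε since the whole RHS is nullable.
From Item -> Body Item: add FIRST(Body) = { f }.
From Item -> Type Primary: Type, Primary nullable, take FIRST(Type) ∪ FIRST(Primary) = { f }; also ε since the whole RHS is nullable.
Item -> f Body contributes {f}.
Item -> ε contributes ε.
Union: FIRST(Item) = { f, ε }.

{ f, ε }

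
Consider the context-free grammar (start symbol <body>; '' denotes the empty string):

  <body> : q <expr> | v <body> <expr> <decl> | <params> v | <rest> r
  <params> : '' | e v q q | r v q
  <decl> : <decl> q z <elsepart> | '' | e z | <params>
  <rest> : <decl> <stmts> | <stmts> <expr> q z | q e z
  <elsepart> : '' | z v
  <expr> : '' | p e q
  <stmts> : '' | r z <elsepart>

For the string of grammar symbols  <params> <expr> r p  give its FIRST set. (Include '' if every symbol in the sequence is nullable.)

{ e, p, r }

Add FIRST(<params>)\{''} = { e, r }; <params> is nullable, continue.
Add FIRST(<expr>)\{''} = { p }; <expr> is nullable, continue.
r is a terminal; add {r} and stop.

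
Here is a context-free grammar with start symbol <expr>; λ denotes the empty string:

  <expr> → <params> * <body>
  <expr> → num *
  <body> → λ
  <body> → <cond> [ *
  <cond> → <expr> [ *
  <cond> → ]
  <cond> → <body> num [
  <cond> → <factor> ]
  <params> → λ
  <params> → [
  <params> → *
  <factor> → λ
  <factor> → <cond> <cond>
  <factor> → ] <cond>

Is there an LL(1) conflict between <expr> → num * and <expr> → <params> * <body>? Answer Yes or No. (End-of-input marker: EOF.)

No

FIRST(num *) = { num } and FIRST(<params> * <body>) = { *, [ }.
The FIRST sets are disjoint and neither alternative is nullable — no conflict.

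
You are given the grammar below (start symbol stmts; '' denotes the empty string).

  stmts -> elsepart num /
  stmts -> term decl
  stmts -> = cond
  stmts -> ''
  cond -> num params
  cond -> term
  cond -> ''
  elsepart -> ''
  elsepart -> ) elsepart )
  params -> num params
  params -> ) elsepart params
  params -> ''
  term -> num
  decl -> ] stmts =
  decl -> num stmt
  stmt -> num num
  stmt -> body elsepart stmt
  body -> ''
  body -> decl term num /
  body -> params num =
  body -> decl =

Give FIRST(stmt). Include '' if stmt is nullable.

stmt -> num num contributes {num}.
From stmt -> body elsepart stmt: body, elsepart nullable, take FIRST(body) ∪ FIRST(elsepart) ∪ FIRST(stmt) = { ), ], num }.
Union: FIRST(stmt) = { ), ], num }.

{ ), ], num }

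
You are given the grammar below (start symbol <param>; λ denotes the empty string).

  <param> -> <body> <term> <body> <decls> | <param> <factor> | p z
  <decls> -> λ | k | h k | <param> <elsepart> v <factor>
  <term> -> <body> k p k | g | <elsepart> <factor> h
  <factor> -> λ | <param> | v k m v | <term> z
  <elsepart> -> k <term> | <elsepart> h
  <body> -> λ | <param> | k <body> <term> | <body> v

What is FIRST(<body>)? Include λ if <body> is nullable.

<body> -> λ contributes λ.
From <body> -> <param>: add FIRST(<param>) = { g, k, p, v }.
<body> -> k <body> <term> contributes {k}.
From <body> -> <body> v: <body> nullable, take FIRST(<body>) ∪ {v} = { g, k, p, v }.
Union: FIRST(<body>) = { g, k, p, v, λ }.

{ g, k, p, v, λ }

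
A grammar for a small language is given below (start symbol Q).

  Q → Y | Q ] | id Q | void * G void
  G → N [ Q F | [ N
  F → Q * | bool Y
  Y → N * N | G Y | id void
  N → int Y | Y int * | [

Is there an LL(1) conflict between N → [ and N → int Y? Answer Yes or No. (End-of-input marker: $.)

No

FIRST([) = { [ } and FIRST(int Y) = { int }.
The FIRST sets are disjoint and neither alternative is nullable — no conflict.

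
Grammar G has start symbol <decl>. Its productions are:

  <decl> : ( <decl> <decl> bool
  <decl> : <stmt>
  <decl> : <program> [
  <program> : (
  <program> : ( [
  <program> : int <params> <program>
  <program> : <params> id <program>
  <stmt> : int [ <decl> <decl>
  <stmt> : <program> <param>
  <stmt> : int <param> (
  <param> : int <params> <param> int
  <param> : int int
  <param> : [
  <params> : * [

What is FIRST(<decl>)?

<decl> : ( <decl> <decl> bool contributes {(}.
From <decl> : <stmt>: add FIRST(<stmt>) = { (, *, int }.
From <decl> : <program> [: add FIRST(<program>) = { (, *, int }.
Union: FIRST(<decl>) = { (, *, int }.

{ (, *, int }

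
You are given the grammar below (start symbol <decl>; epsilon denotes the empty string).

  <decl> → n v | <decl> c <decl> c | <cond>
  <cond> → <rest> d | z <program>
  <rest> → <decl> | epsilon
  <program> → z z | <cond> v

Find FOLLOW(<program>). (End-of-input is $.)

In <cond> → z <program>: <program> is at the end, add FOLLOW(<cond>) = { $, c, d, v }.
Union: FOLLOW(<program>) = { $, c, d, v }.

{ $, c, d, v }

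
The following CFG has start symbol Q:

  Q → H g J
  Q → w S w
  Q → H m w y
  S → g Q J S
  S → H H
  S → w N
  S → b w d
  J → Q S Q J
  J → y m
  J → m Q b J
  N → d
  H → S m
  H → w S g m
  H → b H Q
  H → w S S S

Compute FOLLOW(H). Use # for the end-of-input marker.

In Q → H g J: add FIRST(g J) = { g }.
In Q → H m w y: add FIRST(m w y) = { m }.
In S → H H: add FIRST(H) = { b, g, w }.
In S → H H: H is at the end, add FOLLOW(S) = { b, g, m, w }.
In H → b H Q: add FIRST(Q) = { b, g, w }.
Union: FOLLOW(H) = { b, g, m, w }.

{ b, g, m, w }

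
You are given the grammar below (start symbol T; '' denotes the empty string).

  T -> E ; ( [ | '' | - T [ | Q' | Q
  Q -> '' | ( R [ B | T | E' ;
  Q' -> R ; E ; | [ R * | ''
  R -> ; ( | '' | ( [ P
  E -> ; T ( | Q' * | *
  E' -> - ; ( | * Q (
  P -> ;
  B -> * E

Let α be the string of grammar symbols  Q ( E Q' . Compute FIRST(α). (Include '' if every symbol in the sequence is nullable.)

{ (, *, -, ;, [ }

Add FIRST(Q)\{''} = { (, *, -, ;, [ }; Q is nullable, continue.
( is a terminal; add {(} and stop.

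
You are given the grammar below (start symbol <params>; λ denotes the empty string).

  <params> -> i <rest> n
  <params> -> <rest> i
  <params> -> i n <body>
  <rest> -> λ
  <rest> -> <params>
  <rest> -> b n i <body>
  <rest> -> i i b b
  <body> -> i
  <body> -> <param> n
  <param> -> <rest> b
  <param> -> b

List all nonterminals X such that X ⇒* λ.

Directly nullable (have an λ-production): <rest>.
No other nonterminal has a production whose RHS symbols are all nullable.

{ <rest> }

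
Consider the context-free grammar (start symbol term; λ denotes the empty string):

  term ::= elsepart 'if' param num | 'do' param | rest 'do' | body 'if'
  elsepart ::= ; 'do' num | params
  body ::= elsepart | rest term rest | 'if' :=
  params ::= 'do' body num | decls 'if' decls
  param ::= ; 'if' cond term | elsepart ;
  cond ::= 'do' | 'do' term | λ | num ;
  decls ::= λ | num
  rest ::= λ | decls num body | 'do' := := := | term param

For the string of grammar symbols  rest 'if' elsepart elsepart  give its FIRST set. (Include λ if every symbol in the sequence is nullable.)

Add FIRST(rest)\{λ} = { 'do', 'if', ;, num }; rest is nullable, continue.
'if' is a terminal; add {'if'} and stop.

{ 'do', 'if', ;, num }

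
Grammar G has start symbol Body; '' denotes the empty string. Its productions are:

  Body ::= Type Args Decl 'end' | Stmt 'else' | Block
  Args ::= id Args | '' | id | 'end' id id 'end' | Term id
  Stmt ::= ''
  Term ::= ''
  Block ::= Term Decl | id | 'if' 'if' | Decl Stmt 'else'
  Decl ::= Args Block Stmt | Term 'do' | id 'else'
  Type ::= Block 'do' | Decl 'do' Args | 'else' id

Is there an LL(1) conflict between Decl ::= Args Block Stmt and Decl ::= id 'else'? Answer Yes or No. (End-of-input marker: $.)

FIRST(Args Block Stmt) = { 'do', 'end', 'if', id } and FIRST(id 'else') = { id }.
Both contain id, so the two alternatives are not disjoint — LL(1) conflict.

Yes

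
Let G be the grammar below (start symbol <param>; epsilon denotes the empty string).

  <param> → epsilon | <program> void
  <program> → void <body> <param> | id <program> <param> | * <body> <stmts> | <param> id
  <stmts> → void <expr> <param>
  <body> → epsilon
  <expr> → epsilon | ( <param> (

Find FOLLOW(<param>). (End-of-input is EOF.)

<param> is the start symbol, so EOF ∈ FOLLOW(<param>).
In <program> → void <body> <param>: <param> is at the end, add FOLLOW(<program>) = { *, id, void }.
In <program> → id <program> <param>: <param> is at the end, add FOLLOW(<program>) = { *, id, void }.
In <program> → <param> id: add FIRST(id) = { id }.
In <stmts> → void <expr> <param>: <param> is at the end, add FOLLOW(<stmts>) = { *, id, void }.
In <expr> → ( <param> (: add FIRST(() = { ( }.
Union: FOLLOW(<param>) = { EOF, (, *, id, void }.

{ EOF, (, *, id, void }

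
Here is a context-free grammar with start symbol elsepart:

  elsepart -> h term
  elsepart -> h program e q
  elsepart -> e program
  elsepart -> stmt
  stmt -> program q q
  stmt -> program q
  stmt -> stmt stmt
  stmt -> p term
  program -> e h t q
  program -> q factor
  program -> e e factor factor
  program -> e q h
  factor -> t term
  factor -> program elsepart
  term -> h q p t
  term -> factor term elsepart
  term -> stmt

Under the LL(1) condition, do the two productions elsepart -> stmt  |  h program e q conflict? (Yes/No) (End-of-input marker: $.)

FIRST(stmt) = { e, p, q } and FIRST(h program e q) = { h }.
The FIRST sets are disjoint and neither alternative is nullable — no conflict.

No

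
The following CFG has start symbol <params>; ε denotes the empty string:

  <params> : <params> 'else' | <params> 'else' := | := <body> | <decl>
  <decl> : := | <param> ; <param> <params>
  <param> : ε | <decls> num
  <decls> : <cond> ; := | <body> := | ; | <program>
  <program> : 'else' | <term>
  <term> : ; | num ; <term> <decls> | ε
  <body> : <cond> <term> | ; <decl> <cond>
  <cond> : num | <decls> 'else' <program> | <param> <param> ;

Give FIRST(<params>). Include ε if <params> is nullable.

From <params> : <params> 'else': add FIRST(<params>) = { 'else', :=, ;, num }.
From <params> : <params> 'else' :=: add FIRST(<params>) = { 'else', :=, ;, num }.
<params> : := <body> contributes {:=}.
From <params> : <decl>: add FIRST(<decl>) = { 'else', :=, ;, num }.
Union: FIRST(<params>) = { 'else', :=, ;, num }.

{ 'else', :=, ;, num }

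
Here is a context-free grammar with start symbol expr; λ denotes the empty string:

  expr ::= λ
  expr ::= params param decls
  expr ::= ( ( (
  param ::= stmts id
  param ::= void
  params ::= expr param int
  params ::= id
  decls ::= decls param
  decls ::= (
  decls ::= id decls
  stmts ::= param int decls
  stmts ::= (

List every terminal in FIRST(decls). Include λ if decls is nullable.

{ (, id }

From decls ::= decls param: add FIRST(decls) = { (, id }.
decls ::= ( contributes {(}.
decls ::= id decls contributes {id}.
Union: FIRST(decls) = { (, id }.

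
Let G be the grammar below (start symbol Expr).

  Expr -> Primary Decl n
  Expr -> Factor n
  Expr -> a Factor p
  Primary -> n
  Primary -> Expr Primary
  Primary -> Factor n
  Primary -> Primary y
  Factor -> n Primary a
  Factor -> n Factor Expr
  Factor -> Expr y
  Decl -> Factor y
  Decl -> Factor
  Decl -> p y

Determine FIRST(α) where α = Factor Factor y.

{ a, n }

Add FIRST(Factor) = { a, n }; Factor is not nullable, stop.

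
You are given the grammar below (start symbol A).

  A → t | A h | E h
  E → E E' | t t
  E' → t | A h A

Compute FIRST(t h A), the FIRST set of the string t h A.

t is a terminal; add {t} and stop.

{ t }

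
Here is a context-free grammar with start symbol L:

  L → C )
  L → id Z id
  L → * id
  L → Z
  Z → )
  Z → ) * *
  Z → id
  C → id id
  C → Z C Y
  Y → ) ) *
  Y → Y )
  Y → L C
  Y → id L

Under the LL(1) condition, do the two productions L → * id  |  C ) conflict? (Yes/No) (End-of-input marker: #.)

No

FIRST(* id) = { * } and FIRST(C )) = { ), id }.
The FIRST sets are disjoint and neither alternative is nullable — no conflict.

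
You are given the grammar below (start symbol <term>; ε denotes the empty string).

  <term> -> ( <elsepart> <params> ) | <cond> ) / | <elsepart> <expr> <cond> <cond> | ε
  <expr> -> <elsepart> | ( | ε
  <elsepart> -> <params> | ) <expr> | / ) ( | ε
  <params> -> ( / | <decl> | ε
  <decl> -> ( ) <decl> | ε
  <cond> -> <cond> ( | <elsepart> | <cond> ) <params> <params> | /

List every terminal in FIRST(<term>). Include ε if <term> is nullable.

<term> -> ( <elsepart> <params> ) contributes {(}.
From <term> -> <cond> ) /: <cond> nullable, take FIRST(<cond>) ∪ {)} = { (, ), / }.
From <term> -> <elsepart> <expr> <cond> <cond>: <elsepart>, <expr>, <cond>, <cond> nullable, take FIRST(<elsepart>) ∪ FIRST(<expr>) ∪ FIRST(<cond>) ∪ FIRST(<cond>) = { (, ), / }; also ε since the whole RHS is nullable.
<term> -> ε contributes ε.
Union: FIRST(<term>) = { (, ), /, ε }.

{ (, ), /, ε }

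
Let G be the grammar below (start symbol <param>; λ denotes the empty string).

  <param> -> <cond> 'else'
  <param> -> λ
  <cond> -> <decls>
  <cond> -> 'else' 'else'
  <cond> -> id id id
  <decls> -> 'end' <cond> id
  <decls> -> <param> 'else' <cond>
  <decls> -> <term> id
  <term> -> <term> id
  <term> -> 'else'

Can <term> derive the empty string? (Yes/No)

No

Nullable nonterminals: <param>.
No production of <term> has an RHS whose symbols are all nullable, so <term> is not nullable.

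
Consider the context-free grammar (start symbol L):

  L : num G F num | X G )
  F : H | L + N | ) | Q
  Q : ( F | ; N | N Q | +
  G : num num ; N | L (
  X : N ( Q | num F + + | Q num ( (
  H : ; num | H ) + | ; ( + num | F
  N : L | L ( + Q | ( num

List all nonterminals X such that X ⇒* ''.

{ } (none)

No nonterminal has an empty production or an RHS whose symbols are all nullable.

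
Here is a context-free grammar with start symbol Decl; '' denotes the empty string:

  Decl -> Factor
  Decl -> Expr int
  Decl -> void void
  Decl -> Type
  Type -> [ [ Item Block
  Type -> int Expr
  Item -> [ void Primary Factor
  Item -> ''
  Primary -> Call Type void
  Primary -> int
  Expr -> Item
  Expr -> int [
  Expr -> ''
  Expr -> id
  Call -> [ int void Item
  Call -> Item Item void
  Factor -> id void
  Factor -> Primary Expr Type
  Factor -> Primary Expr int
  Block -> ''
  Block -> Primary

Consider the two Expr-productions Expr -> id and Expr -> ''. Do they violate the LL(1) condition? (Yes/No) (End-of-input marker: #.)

FIRST(id) = { id } and FIRST('') = { '' }.
The second is nullable but FOLLOW(Expr) = { #, [, int, void } is disjoint from FIRST of the first.

No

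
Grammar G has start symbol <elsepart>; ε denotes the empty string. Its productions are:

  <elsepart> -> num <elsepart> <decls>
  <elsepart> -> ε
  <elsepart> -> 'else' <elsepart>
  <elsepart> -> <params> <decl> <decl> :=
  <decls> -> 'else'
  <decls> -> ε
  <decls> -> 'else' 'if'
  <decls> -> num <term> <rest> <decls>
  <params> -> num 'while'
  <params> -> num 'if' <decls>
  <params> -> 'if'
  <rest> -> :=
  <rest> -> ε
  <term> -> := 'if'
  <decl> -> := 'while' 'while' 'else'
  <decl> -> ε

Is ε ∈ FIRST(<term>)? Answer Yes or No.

Nullable nonterminals: <decl>, <decls>, <elsepart>, <rest>.
No production of <term> has an RHS whose symbols are all nullable, so <term> is not nullable.

No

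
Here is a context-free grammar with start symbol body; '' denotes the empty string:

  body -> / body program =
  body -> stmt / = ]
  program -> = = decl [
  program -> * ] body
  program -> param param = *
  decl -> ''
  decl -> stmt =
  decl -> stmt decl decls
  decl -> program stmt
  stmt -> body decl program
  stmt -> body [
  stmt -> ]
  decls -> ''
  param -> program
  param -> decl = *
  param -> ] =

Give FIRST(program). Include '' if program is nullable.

program -> = = decl [ contributes {=}.
program -> * ] body contributes {*}.
From program -> param param = *: add FIRST(param) = { *, /, =, ] }.
Union: FIRST(program) = { *, /, =, ] }.

{ *, /, =, ] }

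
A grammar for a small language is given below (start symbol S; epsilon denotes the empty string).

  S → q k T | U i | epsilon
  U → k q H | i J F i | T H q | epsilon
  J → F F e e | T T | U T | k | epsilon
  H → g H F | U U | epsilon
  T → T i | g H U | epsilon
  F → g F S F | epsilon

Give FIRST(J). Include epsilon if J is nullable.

From J → F F e e: F, F nullable, take FIRST(F) ∪ FIRST(F) ∪ {e} = { e, g }.
From J → T T: T, T nullable, take FIRST(T) ∪ FIRST(T) = { g, i }; also epsilon since the whole RHS is nullable.
From J → U T: U, T nullable, take FIRST(U) ∪ FIRST(T) = { g, i, k, q }; also epsilon since the whole RHS is nullable.
J → k contributes {k}.
J → epsilon contributes epsilon.
Union: FIRST(J) = { e, g, i, k, q, epsilon }.

{ e, g, i, k, q, epsilon }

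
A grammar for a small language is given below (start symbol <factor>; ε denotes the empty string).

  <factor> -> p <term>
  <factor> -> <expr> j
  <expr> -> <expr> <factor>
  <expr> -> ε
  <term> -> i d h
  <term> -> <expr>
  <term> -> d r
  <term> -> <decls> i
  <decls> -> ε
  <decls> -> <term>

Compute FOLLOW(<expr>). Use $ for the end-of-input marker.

{ $, i, j, p }

In <factor> -> <expr> j: add FIRST(j) = { j }.
In <expr> -> <expr> <factor>: add FIRST(<factor>) = { j, p }.
In <term> -> <expr>: <expr> is at the end, add FOLLOW(<term>) = { $, i, j, p }.
Union: FOLLOW(<expr>) = { $, i, j, p }.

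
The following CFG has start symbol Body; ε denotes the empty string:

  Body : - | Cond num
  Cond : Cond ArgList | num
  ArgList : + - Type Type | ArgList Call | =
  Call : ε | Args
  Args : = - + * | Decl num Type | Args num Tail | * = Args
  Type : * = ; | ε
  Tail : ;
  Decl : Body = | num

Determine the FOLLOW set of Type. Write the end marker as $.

{ *, +, -, =, num }

In ArgList : + - Type Type: add FIRST(Type)\{ε} = { * }.
  Since Type is nullable, also add FOLLOW(ArgList) = { *, +, -, =, num }.
In ArgList : + - Type Type: Type is at the end, add FOLLOW(ArgList) = { *, +, -, =, num }.
In Args : Decl num Type: Type is at the end, add FOLLOW(Args) = { *, +, -, =, num }.
Union: FOLLOW(Type) = { *, +, -, =, num }.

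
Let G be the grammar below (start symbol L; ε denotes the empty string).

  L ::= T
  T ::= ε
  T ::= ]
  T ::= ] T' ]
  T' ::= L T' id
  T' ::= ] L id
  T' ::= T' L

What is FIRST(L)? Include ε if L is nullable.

From L ::= T: add FIRST(T) = { ], ε } (including ε since T is nullable).
Union: FIRST(L) = { ], ε }.

{ ], ε }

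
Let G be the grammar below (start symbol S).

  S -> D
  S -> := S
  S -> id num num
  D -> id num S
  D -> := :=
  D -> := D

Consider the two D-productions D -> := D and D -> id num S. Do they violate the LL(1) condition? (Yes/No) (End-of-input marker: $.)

FIRST(:= D) = { := } and FIRST(id num S) = { id }.
The FIRST sets are disjoint and neither alternative is nullable — no conflict.

No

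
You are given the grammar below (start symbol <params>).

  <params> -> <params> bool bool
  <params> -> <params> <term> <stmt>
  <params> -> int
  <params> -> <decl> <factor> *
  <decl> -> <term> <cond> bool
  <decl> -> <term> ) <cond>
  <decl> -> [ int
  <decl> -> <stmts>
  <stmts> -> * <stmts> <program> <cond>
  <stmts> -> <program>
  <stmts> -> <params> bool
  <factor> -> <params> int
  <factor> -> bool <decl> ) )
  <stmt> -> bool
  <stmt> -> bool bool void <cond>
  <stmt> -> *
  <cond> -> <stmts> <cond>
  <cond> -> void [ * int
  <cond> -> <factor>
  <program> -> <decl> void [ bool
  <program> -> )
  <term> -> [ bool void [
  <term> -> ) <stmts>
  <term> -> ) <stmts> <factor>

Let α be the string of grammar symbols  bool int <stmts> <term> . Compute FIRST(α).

bool is a terminal; add {bool} and stop.

{ bool }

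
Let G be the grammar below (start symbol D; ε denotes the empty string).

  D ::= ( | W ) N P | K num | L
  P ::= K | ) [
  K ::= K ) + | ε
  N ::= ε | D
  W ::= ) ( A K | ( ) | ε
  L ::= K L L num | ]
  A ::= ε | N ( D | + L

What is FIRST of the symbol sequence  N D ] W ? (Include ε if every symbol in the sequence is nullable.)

Add FIRST(N)\{ε} = { (, ), ], num }; N is nullable, continue.
Add FIRST(D) = { (, ), ], num }; D is not nullable, stop.

{ (, ), ], num }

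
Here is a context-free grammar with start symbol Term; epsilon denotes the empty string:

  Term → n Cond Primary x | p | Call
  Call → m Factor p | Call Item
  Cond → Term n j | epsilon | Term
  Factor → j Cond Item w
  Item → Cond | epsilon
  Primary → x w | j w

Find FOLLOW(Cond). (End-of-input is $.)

In Term → n Cond Primary x: add FIRST(Primary x) = { j, x }.
In Factor → j Cond Item w: add FIRST(Item w) = { m, n, p, w }.
In Item → Cond: Cond is at the end, add FOLLOW(Item) = { $, j, m, n, p, w, x }.
Union: FOLLOW(Cond) = { $, j, m, n, p, w, x }.

{ $, j, m, n, p, w, x }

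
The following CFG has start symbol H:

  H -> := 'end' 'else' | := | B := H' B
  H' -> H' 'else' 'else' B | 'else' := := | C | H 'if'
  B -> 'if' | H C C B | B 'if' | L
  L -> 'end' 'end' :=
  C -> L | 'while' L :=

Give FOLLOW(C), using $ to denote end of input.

{ 'else', 'end', 'if', 'while', := }

In H' -> C: C is at the end, add FOLLOW(H') = { 'else', 'end', 'if', := }.
In B -> H C C B: add FIRST(C B) = { 'end', 'while' }.
In B -> H C C B: add FIRST(B) = { 'end', 'if', := }.
Union: FOLLOW(C) = { 'else', 'end', 'if', 'while', := }.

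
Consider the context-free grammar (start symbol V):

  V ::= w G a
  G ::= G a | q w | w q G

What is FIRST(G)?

{ q, w }

From G ::= G a: add FIRST(G) = { q, w }.
G ::= q w contributes {q}.
G ::= w q G contributes {w}.
Union: FIRST(G) = { q, w }.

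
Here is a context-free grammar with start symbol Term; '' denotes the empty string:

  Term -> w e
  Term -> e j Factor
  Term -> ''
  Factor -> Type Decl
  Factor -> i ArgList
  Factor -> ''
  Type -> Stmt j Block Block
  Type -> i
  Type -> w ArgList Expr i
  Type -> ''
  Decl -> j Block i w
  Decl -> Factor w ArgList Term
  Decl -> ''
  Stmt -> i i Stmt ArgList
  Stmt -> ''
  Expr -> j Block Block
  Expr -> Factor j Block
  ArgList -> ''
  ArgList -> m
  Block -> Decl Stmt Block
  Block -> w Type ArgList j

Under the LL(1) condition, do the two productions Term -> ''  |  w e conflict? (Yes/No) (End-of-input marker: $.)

Yes

FIRST('') = { '' } and FIRST(w e) = { w }.
The first alternative is nullable and FOLLOW(Term) = { $, i, j, w } shares w with FIRST of the second — conflict.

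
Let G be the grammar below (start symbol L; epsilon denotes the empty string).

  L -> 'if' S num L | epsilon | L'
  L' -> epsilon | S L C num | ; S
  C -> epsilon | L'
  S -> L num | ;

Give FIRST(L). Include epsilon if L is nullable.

{ 'if', ;, num, epsilon }

L -> 'if' S num L contributes {'if'}.
L -> epsilon contributes epsilon.
From L -> L': add FIRST(L') = { 'if', ;, num, epsilon } (including epsilon since L' is nullable).
Union: FIRST(L) = { 'if', ;, num, epsilon }.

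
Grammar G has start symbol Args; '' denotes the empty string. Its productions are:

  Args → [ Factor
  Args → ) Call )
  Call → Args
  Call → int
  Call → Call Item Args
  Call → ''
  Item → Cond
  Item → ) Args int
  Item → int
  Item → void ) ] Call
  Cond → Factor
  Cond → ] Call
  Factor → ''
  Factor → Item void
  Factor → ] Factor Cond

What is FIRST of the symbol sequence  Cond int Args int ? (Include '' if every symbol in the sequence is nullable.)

Add FIRST(Cond)\{''} = { ), ], int, void }; Cond is nullable, continue.
int is a terminal; add {int} and stop.

{ ), ], int, void }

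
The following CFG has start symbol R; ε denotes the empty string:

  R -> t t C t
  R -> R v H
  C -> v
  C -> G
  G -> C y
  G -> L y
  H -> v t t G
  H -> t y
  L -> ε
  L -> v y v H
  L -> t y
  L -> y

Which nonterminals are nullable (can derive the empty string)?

Directly nullable (have an ε-production): L.
No other nonterminal has a production whose RHS symbols are all nullable.

{ L }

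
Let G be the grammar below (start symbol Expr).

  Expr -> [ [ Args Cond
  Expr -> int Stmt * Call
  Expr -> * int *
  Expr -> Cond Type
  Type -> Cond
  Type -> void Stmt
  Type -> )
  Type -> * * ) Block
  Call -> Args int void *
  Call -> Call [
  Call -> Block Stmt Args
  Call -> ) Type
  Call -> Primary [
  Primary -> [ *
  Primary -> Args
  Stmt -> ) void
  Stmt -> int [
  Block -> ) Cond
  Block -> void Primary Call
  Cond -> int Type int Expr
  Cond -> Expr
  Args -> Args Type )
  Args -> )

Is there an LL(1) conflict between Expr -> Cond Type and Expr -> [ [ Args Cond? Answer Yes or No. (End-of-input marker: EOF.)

FIRST(Cond Type) = { *, [, int } and FIRST([ [ Args Cond) = { [ }.
Both contain [, so the two alternatives are not disjoint — LL(1) conflict.

Yes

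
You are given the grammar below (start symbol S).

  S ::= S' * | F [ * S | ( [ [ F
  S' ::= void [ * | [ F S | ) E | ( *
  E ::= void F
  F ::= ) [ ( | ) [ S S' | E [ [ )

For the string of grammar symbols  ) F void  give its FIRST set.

{ ) }

) is a terminal; add {)} and stop.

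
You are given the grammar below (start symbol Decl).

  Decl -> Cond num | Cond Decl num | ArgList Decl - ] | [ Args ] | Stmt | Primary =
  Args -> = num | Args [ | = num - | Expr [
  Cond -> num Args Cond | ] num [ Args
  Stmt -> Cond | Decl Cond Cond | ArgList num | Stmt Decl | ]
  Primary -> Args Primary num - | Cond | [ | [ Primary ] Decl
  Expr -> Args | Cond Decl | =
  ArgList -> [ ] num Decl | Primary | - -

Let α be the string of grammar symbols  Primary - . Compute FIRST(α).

Add FIRST(Primary) = { =, [, ], num }; Primary is not nullable, stop.

{ =, [, ], num }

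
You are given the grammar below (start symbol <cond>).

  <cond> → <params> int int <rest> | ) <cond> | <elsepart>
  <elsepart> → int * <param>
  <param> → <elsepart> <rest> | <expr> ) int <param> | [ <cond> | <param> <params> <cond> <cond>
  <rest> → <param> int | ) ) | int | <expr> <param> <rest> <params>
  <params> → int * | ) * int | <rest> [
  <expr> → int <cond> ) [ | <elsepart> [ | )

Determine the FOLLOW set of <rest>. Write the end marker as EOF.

In <cond> → <params> int int <rest>: <rest> is at the end, add FOLLOW(<cond>) = { EOF, ), [, int }.
In <param> → <elsepart> <rest>: <rest> is at the end, add FOLLOW(<param>) = { EOF, ), [, int }.
In <rest> → <expr> <param> <rest> <params>: add FIRST(<params>) = { ), [, int }.
In <params> → <rest> [: add FIRST([) = { [ }.
Union: FOLLOW(<rest>) = { EOF, ), [, int }.

{ EOF, ), [, int }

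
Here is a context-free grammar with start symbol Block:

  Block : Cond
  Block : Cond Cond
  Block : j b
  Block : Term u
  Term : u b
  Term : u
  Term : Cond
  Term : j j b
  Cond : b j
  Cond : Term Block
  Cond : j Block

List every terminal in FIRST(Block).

{ b, j, u }

From Block : Cond: add FIRST(Cond) = { b, j, u }.
From Block : Cond Cond: add FIRST(Cond) = { b, j, u }.
Block : j b contributes {j}.
From Block : Term u: add FIRST(Term) = { b, j, u }.
Union: FIRST(Block) = { b, j, u }.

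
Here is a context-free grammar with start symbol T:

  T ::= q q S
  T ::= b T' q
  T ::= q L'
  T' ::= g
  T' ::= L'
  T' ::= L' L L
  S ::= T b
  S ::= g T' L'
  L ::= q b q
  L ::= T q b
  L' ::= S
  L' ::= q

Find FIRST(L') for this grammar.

{ b, g, q }

From L' ::= S: add FIRST(S) = { b, g, q }.
L' ::= q contributes {q}.
Union: FIRST(L') = { b, g, q }.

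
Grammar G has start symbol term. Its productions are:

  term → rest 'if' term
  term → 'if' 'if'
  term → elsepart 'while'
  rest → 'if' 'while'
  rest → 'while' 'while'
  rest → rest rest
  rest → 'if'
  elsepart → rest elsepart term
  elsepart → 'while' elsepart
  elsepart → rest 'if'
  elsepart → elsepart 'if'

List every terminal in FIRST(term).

From term → rest 'if' term: add FIRST(rest) = { 'if', 'while' }.
term → 'if' 'if' contributes {'if'}.
From term → elsepart 'while': add FIRST(elsepart) = { 'if', 'while' }.
Union: FIRST(term) = { 'if', 'while' }.

{ 'if', 'while' }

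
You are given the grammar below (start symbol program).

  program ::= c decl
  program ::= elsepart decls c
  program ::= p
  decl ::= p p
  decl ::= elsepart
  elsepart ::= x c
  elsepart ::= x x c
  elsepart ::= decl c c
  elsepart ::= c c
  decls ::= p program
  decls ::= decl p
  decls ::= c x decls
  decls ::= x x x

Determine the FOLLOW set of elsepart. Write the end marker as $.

{ $, c, p, x }

In program ::= elsepart decls c: add FIRST(decls c) = { c, p, x }.
In decl ::= elsepart: elsepart is at the end, add FOLLOW(decl) = { $, c, p }.
Union: FOLLOW(elsepart) = { $, c, p, x }.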